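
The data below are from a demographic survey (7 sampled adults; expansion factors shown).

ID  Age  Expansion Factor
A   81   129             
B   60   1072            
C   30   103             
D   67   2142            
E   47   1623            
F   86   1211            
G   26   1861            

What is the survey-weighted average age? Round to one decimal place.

55.3

Weighted sum = 81×129 + 60×1072 + 30×103 + 67×2142 + 47×1623 + 86×1211 + 26×1861
  = 10449 + 64320 + 3090 + 143514 + 76281 + 104146 + 48386 = 450186
Sum of weights = 129 + 1072 + 103 + 2142 + 1623 + 1211 + 1861 = 8141
Weighted mean = 450186 / 8141 = 55.298612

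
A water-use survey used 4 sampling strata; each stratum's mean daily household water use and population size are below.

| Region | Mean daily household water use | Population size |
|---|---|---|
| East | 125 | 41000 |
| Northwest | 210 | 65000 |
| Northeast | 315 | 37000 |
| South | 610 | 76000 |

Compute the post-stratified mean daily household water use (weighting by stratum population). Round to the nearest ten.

Σ Nₕ·x̄ₕ = 125×41000 + 210×65000 + 315×37000 + 610×76000
  = 76790000
Σ Nₕ = 41000 + 65000 + 37000 + 76000 = 219000
Overall mean = 76790000 / 219000 = 350.63927

350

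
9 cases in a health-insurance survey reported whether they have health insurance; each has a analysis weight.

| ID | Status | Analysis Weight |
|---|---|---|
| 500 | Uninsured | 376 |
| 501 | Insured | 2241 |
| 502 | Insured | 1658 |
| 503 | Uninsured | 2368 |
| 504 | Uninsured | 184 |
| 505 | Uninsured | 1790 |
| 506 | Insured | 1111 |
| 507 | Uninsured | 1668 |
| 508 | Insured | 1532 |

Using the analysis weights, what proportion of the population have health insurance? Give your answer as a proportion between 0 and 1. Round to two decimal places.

Sum of weights for 'Insured' = 2241 + 1658 + 1111 + 1532 = 6542
Total weight = 376 + 2241 + 1658 + 2368 + 184 + 1790 + 1111 + 1668 + 1532 = 12928
Weighted proportion = 6542 / 12928 = 0.50603342

0.51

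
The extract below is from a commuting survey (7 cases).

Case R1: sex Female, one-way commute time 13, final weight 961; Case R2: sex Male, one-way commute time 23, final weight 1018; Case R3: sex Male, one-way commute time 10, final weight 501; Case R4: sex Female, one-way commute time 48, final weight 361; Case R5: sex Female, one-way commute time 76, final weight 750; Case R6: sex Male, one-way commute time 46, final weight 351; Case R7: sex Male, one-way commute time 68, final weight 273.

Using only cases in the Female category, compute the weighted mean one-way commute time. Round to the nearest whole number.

42

Female rows: R1, R4, R5
Weighted sum = 13×961 + 48×361 + 76×750
  = 86821
Sum of weights = 2072
Weighted mean = 86821 / 2072 = 41.902027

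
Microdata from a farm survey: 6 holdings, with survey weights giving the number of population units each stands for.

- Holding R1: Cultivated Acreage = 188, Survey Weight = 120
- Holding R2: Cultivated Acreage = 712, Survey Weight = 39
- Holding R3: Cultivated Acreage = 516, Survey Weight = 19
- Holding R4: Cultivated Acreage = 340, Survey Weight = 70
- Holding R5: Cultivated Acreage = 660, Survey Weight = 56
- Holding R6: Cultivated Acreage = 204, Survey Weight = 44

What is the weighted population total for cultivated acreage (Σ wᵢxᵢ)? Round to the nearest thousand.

Weighted total = 129868

130000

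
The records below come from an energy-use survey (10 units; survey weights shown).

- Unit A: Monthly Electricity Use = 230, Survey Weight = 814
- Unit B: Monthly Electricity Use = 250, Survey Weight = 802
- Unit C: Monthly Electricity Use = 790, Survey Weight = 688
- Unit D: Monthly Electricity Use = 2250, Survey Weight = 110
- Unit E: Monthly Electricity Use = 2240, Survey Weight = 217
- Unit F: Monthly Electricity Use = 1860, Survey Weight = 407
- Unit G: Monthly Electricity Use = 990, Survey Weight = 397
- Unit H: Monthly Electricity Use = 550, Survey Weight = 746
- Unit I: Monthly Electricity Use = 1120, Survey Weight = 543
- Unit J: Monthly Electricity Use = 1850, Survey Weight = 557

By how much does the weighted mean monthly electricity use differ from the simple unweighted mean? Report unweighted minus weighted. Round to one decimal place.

Unweighted sum = 230 + 250 + 790 + 2250 + 2240 + 1860 + 990 + 550 + 1120 + 1850 = 12130
Unweighted mean = 12130 / 10 = 1213
Weighted sum = 230×814 + 250×802 + 790×688 + 2250×110 + 2240×217 + 1860×407 + 990×397 + 550×746 + 1120×543 + 1850×557
  = 187220 + 200500 + 543520 + 247500 + 486080 + 757020 + 393030 + 410300 + 608160 + 1030450 = 4863780
Sum of weights = 814 + 802 + 688 + 110 + 217 + 407 + 397 + 746 + 543 + 557 = 5281
Weighted mean = 4863780 / 5281 = 920.99602
Difference (unweighted minus weighted) = 292.00398

292.0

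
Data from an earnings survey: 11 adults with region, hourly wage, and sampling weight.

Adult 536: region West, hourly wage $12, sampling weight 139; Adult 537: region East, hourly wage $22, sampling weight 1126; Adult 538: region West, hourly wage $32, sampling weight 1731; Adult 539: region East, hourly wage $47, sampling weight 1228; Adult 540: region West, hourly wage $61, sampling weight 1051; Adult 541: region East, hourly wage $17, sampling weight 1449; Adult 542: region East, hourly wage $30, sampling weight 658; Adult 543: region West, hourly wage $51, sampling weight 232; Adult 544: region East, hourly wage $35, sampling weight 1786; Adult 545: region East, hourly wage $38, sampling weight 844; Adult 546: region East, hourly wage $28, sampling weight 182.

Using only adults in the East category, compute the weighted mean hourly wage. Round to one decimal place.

31.1

East rows: 537, 539, 541, 542, 544, 545, 546
Weighted sum = 22×1126 + 47×1228 + 17×1449 + 30×658 + 35×1786 + 38×844 + 28×182
  = 24772 + 57716 + 24633 + 19740 + 62510 + 32072 + 5096 = 226539
Sum of weights = 7273
Weighted mean = 226539 / 7273 = 31.147944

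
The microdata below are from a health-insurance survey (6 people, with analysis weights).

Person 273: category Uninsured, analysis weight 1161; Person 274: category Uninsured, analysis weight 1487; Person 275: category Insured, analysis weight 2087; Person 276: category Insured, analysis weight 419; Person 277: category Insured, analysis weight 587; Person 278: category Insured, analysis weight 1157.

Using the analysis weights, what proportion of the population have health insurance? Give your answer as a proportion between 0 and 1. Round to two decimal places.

Sum of weights for 'Insured' = 2087 + 419 + 587 + 1157 = 4250
Total weight = 1161 + 1487 + 2087 + 419 + 587 + 1157 = 6898
Weighted proportion = 4250 / 6898 = 0.61612061

0.62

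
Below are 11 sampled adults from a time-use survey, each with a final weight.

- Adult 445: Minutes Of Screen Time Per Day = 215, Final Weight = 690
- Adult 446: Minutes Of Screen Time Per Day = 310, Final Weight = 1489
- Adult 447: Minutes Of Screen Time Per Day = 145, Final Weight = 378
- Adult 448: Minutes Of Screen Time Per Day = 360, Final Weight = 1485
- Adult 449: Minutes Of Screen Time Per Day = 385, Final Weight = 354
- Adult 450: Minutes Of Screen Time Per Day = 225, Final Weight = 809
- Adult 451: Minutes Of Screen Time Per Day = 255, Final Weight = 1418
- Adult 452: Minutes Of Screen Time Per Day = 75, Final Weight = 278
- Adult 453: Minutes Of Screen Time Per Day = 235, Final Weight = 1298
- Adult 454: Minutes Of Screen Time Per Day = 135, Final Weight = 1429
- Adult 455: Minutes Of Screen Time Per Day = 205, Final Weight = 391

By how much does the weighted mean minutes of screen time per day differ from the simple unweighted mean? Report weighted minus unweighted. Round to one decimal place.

16.0

Unweighted sum = 215 + 310 + 145 + 360 + 385 + 225 + 255 + 75 + 235 + 135 + 205 = 2545
Unweighted mean = 2545 / 11 = 231.36364
Weighted sum = 215×690 + 310×1489 + 145×378 + 360×1485 + 385×354 + 225×809 + 255×1418 + 75×278 + 235×1298 + 135×1429 + 205×391
  = 148350 + 461590 + 54810 + 534600 + 136290 + 182025 + 361590 + 20850 + 305030 + 192915 + 80155 = 2478205
Sum of weights = 10019
Weighted mean = 2478205 / 10019 = 247.35053
Difference (weighted minus unweighted) = 15.986898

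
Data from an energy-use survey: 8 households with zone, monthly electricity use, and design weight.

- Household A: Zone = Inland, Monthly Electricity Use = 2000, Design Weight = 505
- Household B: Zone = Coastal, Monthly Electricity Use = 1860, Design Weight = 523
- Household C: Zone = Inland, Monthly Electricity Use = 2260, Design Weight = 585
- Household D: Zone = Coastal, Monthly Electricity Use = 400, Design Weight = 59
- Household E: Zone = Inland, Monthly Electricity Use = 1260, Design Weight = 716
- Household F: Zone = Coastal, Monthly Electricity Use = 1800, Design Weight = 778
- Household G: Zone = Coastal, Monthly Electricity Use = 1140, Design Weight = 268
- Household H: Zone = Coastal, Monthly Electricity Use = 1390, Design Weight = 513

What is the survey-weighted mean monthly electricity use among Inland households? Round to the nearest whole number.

1791

Inland rows: A, C, E
Weighted sum = 2000×505 + 2260×585 + 1260×716
  = 1010000 + 1322100 + 902160 = 3234260
Sum of weights = 505 + 585 + 716 = 1806
Weighted mean = 3234260 / 1806 = 1790.8416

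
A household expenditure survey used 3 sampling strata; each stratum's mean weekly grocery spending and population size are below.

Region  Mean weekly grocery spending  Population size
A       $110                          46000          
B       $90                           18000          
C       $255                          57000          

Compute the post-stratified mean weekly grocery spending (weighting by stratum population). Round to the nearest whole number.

Σ Nₕ·x̄ₕ = 110×46000 + 90×18000 + 255×57000
  = 5060000 + 1620000 + 14535000 = 21215000
Σ Nₕ = 46000 + 18000 + 57000 = 121000
Overall mean = 21215000 / 121000 = 175.33058

175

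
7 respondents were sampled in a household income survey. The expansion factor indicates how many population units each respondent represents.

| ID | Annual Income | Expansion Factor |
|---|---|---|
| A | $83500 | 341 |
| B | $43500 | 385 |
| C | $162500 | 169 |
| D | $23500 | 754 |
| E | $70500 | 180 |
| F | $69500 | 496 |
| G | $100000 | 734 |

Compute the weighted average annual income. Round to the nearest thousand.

69000

Weighted sum = 83500×341 + 43500×385 + 162500×169 + 23500×754 + 70500×180 + 69500×496 + 100000×734
  = 28473500 + 16747500 + 27462500 + 17719000 + 12690000 + 34472000 + 73400000 = 210964500
Sum of weights = 341 + 385 + 169 + 754 + 180 + 496 + 734 = 3059
Weighted mean = 210964500 / 3059 = 68965.185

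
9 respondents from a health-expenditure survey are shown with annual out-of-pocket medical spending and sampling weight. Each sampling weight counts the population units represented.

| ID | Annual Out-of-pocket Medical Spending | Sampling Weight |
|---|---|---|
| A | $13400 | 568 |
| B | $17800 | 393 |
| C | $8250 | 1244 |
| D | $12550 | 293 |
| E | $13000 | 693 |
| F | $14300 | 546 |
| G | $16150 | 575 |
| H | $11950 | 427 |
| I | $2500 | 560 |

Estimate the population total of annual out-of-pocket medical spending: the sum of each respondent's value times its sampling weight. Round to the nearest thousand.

Weighted total = 13400×568 + 17800×393 + 8250×1244 + 12550×293 + 13000×693 + 14300×546 + 16150×575 + 11950×427 + 2500×560
  = 61152450

61152000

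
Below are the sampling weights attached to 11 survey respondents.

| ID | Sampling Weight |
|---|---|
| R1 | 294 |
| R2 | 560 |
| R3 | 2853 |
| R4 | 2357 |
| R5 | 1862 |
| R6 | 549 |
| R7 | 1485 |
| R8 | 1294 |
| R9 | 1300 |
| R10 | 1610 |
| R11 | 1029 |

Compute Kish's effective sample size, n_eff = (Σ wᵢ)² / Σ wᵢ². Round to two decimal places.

Σ wᵢ = 15193
Σ wᵢ² = 27084141
n_eff = 15193² / 27084141 = 230827249 / 27084141 = 8.5225981

8.52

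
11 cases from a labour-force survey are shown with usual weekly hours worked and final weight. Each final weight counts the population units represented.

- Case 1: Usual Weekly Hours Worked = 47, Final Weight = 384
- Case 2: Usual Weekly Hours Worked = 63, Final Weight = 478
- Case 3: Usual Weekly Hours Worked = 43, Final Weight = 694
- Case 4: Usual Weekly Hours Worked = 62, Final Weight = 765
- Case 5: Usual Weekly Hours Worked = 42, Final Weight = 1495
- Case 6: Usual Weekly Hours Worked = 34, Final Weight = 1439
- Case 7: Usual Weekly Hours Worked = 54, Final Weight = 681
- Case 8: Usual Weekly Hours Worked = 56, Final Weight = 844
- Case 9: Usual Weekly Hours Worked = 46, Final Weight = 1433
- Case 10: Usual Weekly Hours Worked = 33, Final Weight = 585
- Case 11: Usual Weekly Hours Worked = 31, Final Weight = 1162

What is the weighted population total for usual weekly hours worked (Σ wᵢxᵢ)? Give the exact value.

Weighted total = 442433

442433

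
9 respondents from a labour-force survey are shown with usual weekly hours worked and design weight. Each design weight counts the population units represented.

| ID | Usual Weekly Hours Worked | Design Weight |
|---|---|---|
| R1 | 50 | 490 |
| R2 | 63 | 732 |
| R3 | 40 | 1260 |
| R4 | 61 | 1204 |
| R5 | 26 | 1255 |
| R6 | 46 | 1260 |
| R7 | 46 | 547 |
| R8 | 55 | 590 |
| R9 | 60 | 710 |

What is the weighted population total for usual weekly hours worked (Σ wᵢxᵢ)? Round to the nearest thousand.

Weighted total = 50×490 + 63×732 + 40×1260 + 61×1204 + 26×1255 + 46×1260 + 46×547 + 55×590 + 60×710
  = 24500 + 46116 + 50400 + 73444 + 32630 + 57960 + 25162 + 32450 + 42600 = 385262

385000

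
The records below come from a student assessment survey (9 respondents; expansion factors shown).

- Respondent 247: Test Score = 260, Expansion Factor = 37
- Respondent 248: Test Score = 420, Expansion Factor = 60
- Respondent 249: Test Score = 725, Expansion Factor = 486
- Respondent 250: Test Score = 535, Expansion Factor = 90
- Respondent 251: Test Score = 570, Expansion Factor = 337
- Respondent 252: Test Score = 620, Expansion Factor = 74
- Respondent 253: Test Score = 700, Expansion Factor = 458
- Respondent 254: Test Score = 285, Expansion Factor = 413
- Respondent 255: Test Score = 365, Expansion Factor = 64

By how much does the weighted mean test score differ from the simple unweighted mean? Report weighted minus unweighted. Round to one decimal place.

Unweighted sum = 260 + 420 + 725 + 535 + 570 + 620 + 700 + 285 + 365 = 4480
Unweighted mean = 4480 / 9 = 497.77778
Weighted sum = 260×37 + 420×60 + 725×486 + 535×90 + 570×337 + 620×74 + 700×458 + 285×413 + 365×64
  = 1134955
Sum of weights = 37 + 60 + 486 + 90 + 337 + 74 + 458 + 413 + 64 = 2019
Weighted mean = 1134955 / 2019 = 562.1372
Difference (weighted minus unweighted) = 64.359419

64.4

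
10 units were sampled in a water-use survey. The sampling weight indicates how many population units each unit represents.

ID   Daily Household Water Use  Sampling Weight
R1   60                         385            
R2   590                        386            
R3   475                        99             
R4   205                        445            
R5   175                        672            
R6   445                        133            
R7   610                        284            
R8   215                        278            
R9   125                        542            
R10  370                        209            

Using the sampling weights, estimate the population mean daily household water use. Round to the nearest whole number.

Weighted sum = 60×385 + 590×386 + 475×99 + 205×445 + 175×672 + 445×133 + 610×284 + 215×278 + 125×542 + 370×209
  = 23100 + 227740 + 47025 + 91225 + 117600 + 59185 + 173240 + 59770 + 67750 + 77330 = 943965
Sum of weights = 385 + 386 + 99 + 445 + 672 + 133 + 284 + 278 + 542 + 209 = 3433
Weighted mean = 943965 / 3433 = 274.96796

275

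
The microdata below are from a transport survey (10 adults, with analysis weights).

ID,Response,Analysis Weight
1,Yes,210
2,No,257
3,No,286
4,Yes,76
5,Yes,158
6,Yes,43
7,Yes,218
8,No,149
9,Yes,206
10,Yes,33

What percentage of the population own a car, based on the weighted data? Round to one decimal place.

57.7

Sum of weights for 'Yes' = 210 + 76 + 158 + 43 + 218 + 206 + 33 = 944
Total weight = 210 + 257 + 286 + 76 + 158 + 43 + 218 + 149 + 206 + 33 = 1636
Weighted proportion = 944 / 1636 = 0.57701711 → 57.701711%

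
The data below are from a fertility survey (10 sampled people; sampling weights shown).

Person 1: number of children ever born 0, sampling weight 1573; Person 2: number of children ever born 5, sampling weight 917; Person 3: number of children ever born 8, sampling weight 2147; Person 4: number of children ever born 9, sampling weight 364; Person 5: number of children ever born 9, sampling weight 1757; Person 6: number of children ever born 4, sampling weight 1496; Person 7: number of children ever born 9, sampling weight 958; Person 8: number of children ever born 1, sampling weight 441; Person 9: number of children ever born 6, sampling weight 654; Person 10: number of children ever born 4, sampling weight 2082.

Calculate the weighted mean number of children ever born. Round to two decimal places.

5.50

Weighted sum = 0×1573 + 5×917 + 8×2147 + 9×364 + 9×1757 + 4×1496 + 9×958 + 1×441 + 6×654 + 4×2082
  = 68149
Sum of weights = 1573 + 917 + 2147 + 364 + 1757 + 1496 + 958 + 441 + 654 + 2082 = 12389
Weighted mean = 68149 / 12389 = 5.5007668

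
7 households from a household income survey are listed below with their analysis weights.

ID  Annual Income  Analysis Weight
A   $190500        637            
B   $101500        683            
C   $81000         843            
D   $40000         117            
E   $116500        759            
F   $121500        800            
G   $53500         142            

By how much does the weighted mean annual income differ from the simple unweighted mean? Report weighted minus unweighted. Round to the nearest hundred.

Unweighted sum = 190500 + 101500 + 81000 + 40000 + 116500 + 121500 + 53500 = 704500
Unweighted mean = 704500 / 7 = 100642.86
Weighted sum = 456856500
Sum of weights = 637 + 683 + 843 + 117 + 759 + 800 + 142 = 3981
Weighted mean = 456856500 / 3981 = 114759.23
Difference (weighted minus unweighted) = 14116.374

14100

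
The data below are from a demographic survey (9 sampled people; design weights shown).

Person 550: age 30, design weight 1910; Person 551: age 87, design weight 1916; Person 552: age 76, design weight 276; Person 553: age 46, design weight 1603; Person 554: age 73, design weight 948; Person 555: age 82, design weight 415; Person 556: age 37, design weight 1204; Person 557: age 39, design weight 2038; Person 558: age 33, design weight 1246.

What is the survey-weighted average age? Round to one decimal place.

Weighted sum = 30×1910 + 87×1916 + 76×276 + 46×1603 + 73×948 + 82×415 + 37×1204 + 39×2038 + 33×1246
  = 587088
Sum of weights = 1910 + 1916 + 276 + 1603 + 948 + 415 + 1204 + 2038 + 1246 = 11556
Weighted mean = 587088 / 11556 = 50.803738

50.8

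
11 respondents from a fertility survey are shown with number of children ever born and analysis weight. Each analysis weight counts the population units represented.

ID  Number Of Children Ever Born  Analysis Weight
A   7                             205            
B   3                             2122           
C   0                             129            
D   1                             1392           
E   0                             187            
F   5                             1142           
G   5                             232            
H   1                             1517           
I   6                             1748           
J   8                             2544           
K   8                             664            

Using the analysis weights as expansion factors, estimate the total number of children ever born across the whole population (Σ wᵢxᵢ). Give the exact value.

Weighted total = 7×205 + 3×2122 + 0×129 + 1×1392 + 0×187 + 5×1142 + 5×232 + 1×1517 + 6×1748 + 8×2544 + 8×664
  = 1435 + 6366 + 0 + 1392 + 0 + 5710 + 1160 + 1517 + 10488 + 20352 + 5312 = 53732

53732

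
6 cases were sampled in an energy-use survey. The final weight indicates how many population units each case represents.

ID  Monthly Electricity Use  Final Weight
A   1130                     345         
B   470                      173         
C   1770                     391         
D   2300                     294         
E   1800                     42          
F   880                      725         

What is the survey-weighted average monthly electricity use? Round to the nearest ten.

1300

Weighted sum = 1130×345 + 470×173 + 1770×391 + 2300×294 + 1800×42 + 880×725
  = 389850 + 81310 + 692070 + 676200 + 75600 + 638000 = 2553030
Sum of weights = 345 + 173 + 391 + 294 + 42 + 725 = 1970
Weighted mean = 2553030 / 1970 = 1295.9543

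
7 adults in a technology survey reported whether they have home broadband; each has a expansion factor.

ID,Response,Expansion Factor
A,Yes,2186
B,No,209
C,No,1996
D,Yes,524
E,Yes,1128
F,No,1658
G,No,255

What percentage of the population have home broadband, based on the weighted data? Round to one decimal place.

Sum of weights for 'Yes' = 2186 + 524 + 1128 = 3838
Total weight = 7956
Weighted proportion = 3838 / 7956 = 0.48240322 → 48.240322%

48.2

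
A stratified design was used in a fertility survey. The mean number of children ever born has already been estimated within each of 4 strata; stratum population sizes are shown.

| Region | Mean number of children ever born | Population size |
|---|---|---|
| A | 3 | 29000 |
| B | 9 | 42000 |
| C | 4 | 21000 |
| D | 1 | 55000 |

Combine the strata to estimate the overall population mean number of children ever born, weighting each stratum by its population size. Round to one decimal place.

Σ Nₕ·x̄ₕ = 3×29000 + 9×42000 + 4×21000 + 1×55000
  = 604000
Σ Nₕ = 147000
Overall mean = 604000 / 147000 = 4.1088435

4.1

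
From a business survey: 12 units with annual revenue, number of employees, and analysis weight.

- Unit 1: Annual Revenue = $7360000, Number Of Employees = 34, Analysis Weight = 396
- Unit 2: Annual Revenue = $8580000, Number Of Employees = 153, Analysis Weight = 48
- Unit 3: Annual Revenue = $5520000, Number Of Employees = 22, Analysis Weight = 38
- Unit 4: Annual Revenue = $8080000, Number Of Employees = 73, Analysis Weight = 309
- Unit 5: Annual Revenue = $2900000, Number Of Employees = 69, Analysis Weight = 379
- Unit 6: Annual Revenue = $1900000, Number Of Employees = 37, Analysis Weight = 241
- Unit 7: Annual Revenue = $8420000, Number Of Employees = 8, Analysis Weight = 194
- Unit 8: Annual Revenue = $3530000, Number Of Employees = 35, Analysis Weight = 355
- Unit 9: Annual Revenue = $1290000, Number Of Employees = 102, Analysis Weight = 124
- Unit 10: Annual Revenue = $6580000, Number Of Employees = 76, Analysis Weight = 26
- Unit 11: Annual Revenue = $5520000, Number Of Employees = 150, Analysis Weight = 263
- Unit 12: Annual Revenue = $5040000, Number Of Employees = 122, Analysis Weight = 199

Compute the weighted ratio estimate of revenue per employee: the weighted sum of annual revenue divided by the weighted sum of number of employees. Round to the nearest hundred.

Σ wᵢ·y = 7360000×396 + 8580000×48 + 5520000×38 + 8080000×309 + 2900000×379 + 1900000×241 + 8420000×194 + 3530000×355 + 1290000×124 + 6580000×26 + 5520000×263 + 5040000×199
  = 2914560000 + 411840000 + 209760000 + 2496720000 + 1099100000 + 457900000 + 1633480000 + 1253150000 + 159960000 + 171080000 + 1451760000 + 1002960000 = 13262270000
Σ wᵢ·x = 34×396 + 153×48 + 22×38 + 73×309 + 69×379 + 37×241 + 8×194 + 35×355 + 102×124 + 76×26 + 150×263 + 122×199
  = 13464 + 7344 + 836 + 22557 + 26151 + 8917 + 1552 + 12425 + 12648 + 1976 + 39450 + 24278 = 171598
Ratio = 13262270000 / 171598 = 77286.856

77300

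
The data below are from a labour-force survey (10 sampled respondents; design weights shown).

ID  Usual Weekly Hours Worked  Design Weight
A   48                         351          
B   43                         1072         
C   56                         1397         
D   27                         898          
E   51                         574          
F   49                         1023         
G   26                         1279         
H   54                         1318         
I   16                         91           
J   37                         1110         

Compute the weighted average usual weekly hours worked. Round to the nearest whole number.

Weighted sum = 48×351 + 43×1072 + 56×1397 + 27×898 + 51×574 + 49×1023 + 26×1279 + 54×1318 + 16×91 + 37×1110
  = 16848 + 46096 + 78232 + 24246 + 29274 + 50127 + 33254 + 71172 + 1456 + 41070 = 391775
Sum of weights = 9113
Weighted mean = 391775 / 9113 = 42.990782

43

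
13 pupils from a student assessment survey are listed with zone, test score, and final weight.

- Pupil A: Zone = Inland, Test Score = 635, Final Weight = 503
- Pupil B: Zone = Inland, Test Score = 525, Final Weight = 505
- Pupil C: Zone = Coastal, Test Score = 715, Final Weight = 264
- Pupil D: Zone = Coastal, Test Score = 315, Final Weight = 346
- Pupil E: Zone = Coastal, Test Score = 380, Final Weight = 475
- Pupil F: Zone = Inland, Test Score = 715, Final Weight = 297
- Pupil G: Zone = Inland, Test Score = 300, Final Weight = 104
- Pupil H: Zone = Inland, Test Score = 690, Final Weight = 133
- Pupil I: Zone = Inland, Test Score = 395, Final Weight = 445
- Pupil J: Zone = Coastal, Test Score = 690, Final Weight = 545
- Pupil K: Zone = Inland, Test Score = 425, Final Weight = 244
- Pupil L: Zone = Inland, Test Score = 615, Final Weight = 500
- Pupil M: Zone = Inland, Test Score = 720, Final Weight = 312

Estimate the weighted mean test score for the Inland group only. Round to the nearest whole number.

569

Inland rows: A, B, F, G, H, I, K, L, M
Weighted sum = 635×503 + 525×505 + 715×297 + 300×104 + 690×133 + 395×445 + 425×244 + 615×500 + 720×312
  = 319405 + 265125 + 212355 + 31200 + 91770 + 175775 + 103700 + 307500 + 224640 = 1731470
Sum of weights = 503 + 505 + 297 + 104 + 133 + 445 + 244 + 500 + 312 = 3043
Weighted mean = 1731470 / 3043 = 569.00099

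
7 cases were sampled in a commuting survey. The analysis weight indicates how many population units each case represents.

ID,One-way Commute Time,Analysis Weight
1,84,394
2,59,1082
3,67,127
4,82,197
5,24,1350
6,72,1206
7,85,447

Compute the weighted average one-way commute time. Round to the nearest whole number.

58

Weighted sum = 84×394 + 59×1082 + 67×127 + 82×197 + 24×1350 + 72×1206 + 85×447
  = 33096 + 63838 + 8509 + 16154 + 32400 + 86832 + 37995 = 278824
Sum of weights = 394 + 1082 + 127 + 197 + 1350 + 1206 + 447 = 4803
Weighted mean = 278824 / 4803 = 58.052051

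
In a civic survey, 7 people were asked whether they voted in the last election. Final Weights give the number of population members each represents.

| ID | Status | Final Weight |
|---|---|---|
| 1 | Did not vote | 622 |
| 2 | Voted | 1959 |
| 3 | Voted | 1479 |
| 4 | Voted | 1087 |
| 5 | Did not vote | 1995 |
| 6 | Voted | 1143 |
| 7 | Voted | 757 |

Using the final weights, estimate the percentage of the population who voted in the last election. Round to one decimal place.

71.1

Sum of weights for 'Voted' = 1959 + 1479 + 1087 + 1143 + 757 = 6425
Total weight = 9042
Weighted proportion = 6425 / 9042 = 0.71057288 → 71.057288%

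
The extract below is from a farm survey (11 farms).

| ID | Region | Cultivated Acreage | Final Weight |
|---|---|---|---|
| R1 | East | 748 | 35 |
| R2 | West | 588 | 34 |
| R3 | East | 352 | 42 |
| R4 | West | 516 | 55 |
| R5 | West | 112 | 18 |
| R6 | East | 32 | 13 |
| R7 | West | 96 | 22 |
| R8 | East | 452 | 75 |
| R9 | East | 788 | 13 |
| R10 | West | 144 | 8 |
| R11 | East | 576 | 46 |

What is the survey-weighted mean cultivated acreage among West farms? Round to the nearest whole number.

392

West rows: R2, R4, R5, R7, R10
Weighted sum = 588×34 + 516×55 + 112×18 + 96×22 + 144×8
  = 19992 + 28380 + 2016 + 2112 + 1152 = 53652
Sum of weights = 137
Weighted mean = 53652 / 137 = 391.62044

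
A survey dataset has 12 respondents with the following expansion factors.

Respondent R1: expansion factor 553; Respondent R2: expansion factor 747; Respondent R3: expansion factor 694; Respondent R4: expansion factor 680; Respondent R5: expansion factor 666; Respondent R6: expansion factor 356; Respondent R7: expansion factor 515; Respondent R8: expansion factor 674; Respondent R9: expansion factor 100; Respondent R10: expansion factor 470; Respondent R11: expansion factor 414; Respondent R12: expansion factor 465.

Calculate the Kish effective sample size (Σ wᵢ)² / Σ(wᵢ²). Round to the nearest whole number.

Σ wᵢ = 553 + 747 + 694 + 680 + 666 + 356 + 515 + 674 + 100 + 470 + 414 + 465 = 6334
Σ wᵢ² = 3716168
n_eff = 6334² / 3716168 = 40119556 / 3716168 = 10.795948

11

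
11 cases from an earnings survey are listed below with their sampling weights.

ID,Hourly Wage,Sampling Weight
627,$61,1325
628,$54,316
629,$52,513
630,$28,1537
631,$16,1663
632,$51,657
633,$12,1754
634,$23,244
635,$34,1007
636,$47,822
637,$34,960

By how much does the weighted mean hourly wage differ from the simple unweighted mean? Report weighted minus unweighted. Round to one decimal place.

-4.1

Unweighted sum = 61 + 54 + 52 + 28 + 16 + 51 + 12 + 23 + 34 + 47 + 34 = 412
Unweighted mean = 412 / 11 = 37.454545
Weighted sum = 61×1325 + 54×316 + 52×513 + 28×1537 + 16×1663 + 51×657 + 12×1754 + 23×244 + 34×1007 + 47×822 + 34×960
  = 80825 + 17064 + 26676 + 43036 + 26608 + 33507 + 21048 + 5612 + 34238 + 38634 + 32640 = 359888
Sum of weights = 10798
Weighted mean = 359888 / 10798 = 33.329135
Difference (weighted minus unweighted) = -4.1254104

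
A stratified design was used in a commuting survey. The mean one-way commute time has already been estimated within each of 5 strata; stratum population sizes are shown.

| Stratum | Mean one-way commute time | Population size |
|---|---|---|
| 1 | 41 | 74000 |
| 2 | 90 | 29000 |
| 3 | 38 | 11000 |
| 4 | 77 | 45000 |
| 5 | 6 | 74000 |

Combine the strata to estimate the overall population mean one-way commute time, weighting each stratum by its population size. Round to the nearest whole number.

Σ Nₕ·x̄ₕ = 41×74000 + 90×29000 + 38×11000 + 77×45000 + 6×74000
  = 9971000
Σ Nₕ = 74000 + 29000 + 11000 + 45000 + 74000 = 233000
Overall mean = 9971000 / 233000 = 42.793991

43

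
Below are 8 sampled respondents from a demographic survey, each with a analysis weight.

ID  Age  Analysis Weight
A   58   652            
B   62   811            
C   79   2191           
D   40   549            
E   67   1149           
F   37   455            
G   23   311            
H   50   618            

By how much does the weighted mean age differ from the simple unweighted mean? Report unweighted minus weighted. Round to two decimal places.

Unweighted sum = 416
Unweighted mean = 416 / 8 = 52
Weighted sum = 58×652 + 62×811 + 79×2191 + 40×549 + 67×1149 + 37×455 + 23×311 + 50×618
  = 37816 + 50282 + 173089 + 21960 + 76983 + 16835 + 7153 + 30900 = 415018
Sum of weights = 652 + 811 + 2191 + 549 + 1149 + 455 + 311 + 618 = 6736
Weighted mean = 415018 / 6736 = 61.611936
Difference (unweighted minus weighted) = -9.6119359

-9.61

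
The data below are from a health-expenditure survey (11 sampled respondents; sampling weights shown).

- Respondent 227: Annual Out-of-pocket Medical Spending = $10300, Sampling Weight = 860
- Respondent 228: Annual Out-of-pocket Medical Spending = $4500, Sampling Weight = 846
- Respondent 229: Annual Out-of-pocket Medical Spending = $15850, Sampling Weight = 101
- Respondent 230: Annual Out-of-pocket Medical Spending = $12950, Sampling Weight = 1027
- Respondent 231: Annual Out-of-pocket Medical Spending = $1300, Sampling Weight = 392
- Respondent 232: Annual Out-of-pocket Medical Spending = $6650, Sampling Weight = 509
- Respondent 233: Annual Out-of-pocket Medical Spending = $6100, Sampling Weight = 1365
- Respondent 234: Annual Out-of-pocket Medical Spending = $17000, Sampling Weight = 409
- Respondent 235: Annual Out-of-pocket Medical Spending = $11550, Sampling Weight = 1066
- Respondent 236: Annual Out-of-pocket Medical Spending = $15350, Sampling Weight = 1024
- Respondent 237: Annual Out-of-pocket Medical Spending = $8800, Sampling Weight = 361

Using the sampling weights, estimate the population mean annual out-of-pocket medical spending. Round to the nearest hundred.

Weighted sum = 10300×860 + 4500×846 + 15850×101 + 12950×1027 + 1300×392 + 6650×509 + 6100×1365 + 17000×409 + 11550×1066 + 15350×1024 + 8800×361
  = 77946950
Sum of weights = 860 + 846 + 101 + 1027 + 392 + 509 + 1365 + 409 + 1066 + 1024 + 361 = 7960
Weighted mean = 77946950 / 7960 = 9792.3304

9800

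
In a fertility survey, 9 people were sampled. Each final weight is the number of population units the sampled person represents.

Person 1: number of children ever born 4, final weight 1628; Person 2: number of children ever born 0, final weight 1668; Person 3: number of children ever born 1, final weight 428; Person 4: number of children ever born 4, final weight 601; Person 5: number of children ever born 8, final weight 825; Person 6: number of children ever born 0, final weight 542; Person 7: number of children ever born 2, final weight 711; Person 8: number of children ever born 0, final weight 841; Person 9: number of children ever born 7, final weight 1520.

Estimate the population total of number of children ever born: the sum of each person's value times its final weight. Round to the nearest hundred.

28000

Weighted total = 4×1628 + 0×1668 + 1×428 + 4×601 + 8×825 + 0×542 + 2×711 + 0×841 + 7×1520
  = 6512 + 0 + 428 + 2404 + 6600 + 0 + 1422 + 0 + 10640 = 28006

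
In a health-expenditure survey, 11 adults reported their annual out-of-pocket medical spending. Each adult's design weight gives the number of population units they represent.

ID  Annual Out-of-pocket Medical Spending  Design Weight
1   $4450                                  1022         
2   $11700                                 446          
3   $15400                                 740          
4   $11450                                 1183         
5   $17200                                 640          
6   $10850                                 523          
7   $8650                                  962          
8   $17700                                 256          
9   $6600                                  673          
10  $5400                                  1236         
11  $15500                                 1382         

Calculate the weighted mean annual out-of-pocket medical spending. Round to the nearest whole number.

Weighted sum = 4450×1022 + 11700×446 + 15400×740 + 11450×1183 + 17200×640 + 10850×523 + 8650×962 + 17700×256 + 6600×673 + 5400×1236 + 15500×1382
  = 4547900 + 5218200 + 11396000 + 13545350 + 11008000 + 5674550 + 8321300 + 4531200 + 4441800 + 6674400 + 21421000 = 96779700
Sum of weights = 1022 + 446 + 740 + 1183 + 640 + 523 + 962 + 256 + 673 + 1236 + 1382 = 9063
Weighted mean = 96779700 / 9063 = 10678.55

10679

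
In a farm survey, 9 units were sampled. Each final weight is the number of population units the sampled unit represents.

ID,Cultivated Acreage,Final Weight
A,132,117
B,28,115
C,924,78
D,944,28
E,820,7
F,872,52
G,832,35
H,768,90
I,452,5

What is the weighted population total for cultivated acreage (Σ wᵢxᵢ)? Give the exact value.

Weighted total = 132×117 + 28×115 + 924×78 + 944×28 + 820×7 + 872×52 + 832×35 + 768×90 + 452×5
  = 268752

268752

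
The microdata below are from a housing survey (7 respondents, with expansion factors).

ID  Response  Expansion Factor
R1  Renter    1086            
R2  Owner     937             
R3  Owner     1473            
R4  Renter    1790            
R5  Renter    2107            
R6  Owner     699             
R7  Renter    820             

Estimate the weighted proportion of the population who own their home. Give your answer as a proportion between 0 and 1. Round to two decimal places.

0.35

Sum of weights for 'Owner' = 937 + 1473 + 699 = 3109
Total weight = 1086 + 937 + 1473 + 1790 + 2107 + 699 + 820 = 8912
Weighted proportion = 3109 / 8912 = 0.34885548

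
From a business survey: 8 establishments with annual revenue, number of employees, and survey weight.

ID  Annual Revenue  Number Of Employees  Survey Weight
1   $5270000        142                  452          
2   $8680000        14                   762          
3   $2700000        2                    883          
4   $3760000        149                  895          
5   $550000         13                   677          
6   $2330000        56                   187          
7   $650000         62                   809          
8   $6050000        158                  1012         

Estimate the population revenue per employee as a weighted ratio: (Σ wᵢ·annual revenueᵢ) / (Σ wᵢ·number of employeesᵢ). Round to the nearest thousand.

51000

Σ wᵢ·y = 5270000×452 + 8680000×762 + 2700000×883 + 3760000×895 + 550000×677 + 2330000×187 + 650000×809 + 6050000×1012
  = 22202010000
Σ wᵢ·x = 439300
Ratio = 22202010000 / 439300 = 50539.517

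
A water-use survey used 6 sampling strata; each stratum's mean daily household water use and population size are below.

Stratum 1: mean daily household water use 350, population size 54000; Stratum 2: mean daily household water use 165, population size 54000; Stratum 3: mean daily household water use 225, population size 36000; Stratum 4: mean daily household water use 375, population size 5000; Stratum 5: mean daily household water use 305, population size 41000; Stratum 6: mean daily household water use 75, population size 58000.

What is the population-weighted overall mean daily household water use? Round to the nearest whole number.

Σ Nₕ·x̄ₕ = 350×54000 + 165×54000 + 225×36000 + 375×5000 + 305×41000 + 75×58000
  = 18900000 + 8910000 + 8100000 + 1875000 + 12505000 + 4350000 = 54640000
Σ Nₕ = 248000
Overall mean = 54640000 / 248000 = 220.32258

220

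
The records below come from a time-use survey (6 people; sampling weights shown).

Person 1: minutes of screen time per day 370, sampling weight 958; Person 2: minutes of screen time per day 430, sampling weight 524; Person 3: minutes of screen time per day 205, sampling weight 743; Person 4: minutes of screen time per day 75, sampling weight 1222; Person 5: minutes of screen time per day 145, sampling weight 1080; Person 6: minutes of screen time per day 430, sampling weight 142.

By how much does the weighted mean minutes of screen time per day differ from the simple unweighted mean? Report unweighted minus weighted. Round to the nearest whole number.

Unweighted sum = 370 + 430 + 205 + 75 + 145 + 430 = 1655
Unweighted mean = 1655 / 6 = 275.83333
Weighted sum = 370×958 + 430×524 + 205×743 + 75×1222 + 145×1080 + 430×142
  = 1041405
Sum of weights = 958 + 524 + 743 + 1222 + 1080 + 142 = 4669
Weighted mean = 1041405 / 4669 = 223.04669
Difference (unweighted minus weighted) = 52.786642

53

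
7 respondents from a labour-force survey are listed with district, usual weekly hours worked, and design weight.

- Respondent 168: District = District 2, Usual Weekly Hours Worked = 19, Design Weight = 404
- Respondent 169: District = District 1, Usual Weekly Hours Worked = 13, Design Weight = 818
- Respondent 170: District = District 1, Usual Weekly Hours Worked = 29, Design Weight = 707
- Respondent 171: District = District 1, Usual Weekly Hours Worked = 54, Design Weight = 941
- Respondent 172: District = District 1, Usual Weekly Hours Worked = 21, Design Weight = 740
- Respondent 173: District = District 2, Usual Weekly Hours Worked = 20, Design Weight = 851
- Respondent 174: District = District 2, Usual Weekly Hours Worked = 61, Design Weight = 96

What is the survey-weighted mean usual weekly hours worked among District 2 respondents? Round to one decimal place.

22.6

District 2 rows: 168, 173, 174
Weighted sum = 30552
Sum of weights = 404 + 851 + 96 = 1351
Weighted mean = 30552 / 1351 = 22.61436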